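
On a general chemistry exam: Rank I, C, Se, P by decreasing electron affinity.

I > Se > C > P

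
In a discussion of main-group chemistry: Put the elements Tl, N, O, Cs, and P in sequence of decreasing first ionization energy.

N is in period 2, group 15; O is in period 2, group 16; P is in period 3, group 15; Cs is in period 6, group 1; Tl is in period 6, group 13.
First ionization energy rises across a period (greater Z_eff holds electrons more tightly) and falls down a group (valence electrons are farther from the nucleus).
Neither a single period nor a single group — weigh both effects.
Tl > Cs: Tl lies to the right of Cs in period 6, so the across-period effect alone puts Tl higher.
P > Tl: relative to Tl, both the across-period and down-group shifts push P's first ionization energy up.
O > P: both effects reinforce here, so O is clearly the higher of the two.
N > O: this pair runs against the simple trend — see the exception note.
Note the exception: N has a higher first ionization energy than O, contrary to the simple trend — pairing an electron in O's 2p⁴ costs repulsion energy, so O ionizes more easily than half-filled N (2p³).
Tabulated first ionization energy (kJ/mol): N 1402, O 1314, P 1012, Cs 376, Tl 589.
So from highest to lowest: N > O > P > Tl > Cs.

N, O, P, Tl, Cs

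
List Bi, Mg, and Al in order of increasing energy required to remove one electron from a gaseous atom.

Mg is in period 3, group 2; Al is in period 3, group 13; Bi is in period 6, group 15.
Removing the outermost electron gets harder across a period and easier down a group.
Neither a single period nor a single group — weigh both effects.
Bi > Al: period and group pull opposite ways; the across-period shift dominates (703 vs 578 kJ/mol).
Mg > Bi: period and group pull opposite ways; the down-group shift dominates (738 vs 703 kJ/mol).
Note the exception: Mg has a higher first ionization energy than Al, contrary to the simple trend — Al's single 3p electron is easier to remove than one from Mg's filled 3s².
For reference (kJ/mol): Mg 738, Al 578, Bi 703.
So from lowest to highest: Al < Bi < Mg.

Al < Bi < Mg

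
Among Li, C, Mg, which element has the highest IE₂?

IE_2 is the cost of taking one more electron from the +1 cation: Li⁺ is the bare [He] core; C⁺ still has 3 valence electrons; Mg⁺ still has 1 valence electron.
Breaking into a closed-shell core is much more expensive than removing a leftover valence electron — Li has the largest IE_2 here.
Valence configurations: C⁺ [He]2s²2p¹, Mg⁺ [Ne]3s¹.
Approximate IE_2 values (kJ/mol): Li 7298, C 2353, Mg 1451.
Hence IE_2: Mg < C < Li.

Li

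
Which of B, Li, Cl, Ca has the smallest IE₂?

After 1 electron has been removed, what remains? B⁺ still has 2 valence electrons; Li⁺ is the bare [He] core; Cl⁺ still has 6 valence electrons; Ca⁺ still has 1 valence electron.
Pulling an electron out of a noble-gas core costs far more than removing a remaining valence electron, so Li sits at the high end of IE_2.
Valence configurations: B⁺ [He]2s², Cl⁺ [Ne]3s²3p⁴, Ca⁺ [Ar]4s¹.
Approximate IE_2 values (kJ/mol): B 2427, Li 7298, Cl 2298, Ca 1145.
Putting it together, IE_2: Ca < Cl < B < Li.

Ca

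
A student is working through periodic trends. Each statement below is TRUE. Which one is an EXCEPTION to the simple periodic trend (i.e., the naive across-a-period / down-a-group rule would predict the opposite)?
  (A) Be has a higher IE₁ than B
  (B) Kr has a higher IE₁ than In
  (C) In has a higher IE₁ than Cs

(A)

The general trend: IE₁ increases across a period and decreases down a group.
(A) Be (period 2, group 2) vs B (period 2, group 13): the stated order contradicts the simple trend.
(B) Kr (period 4, group 18) vs In (period 5, group 13): the stated order agrees with the simple trend.
(C) In (period 5, group 13) vs Cs (period 6, group 1): the stated order agrees with the simple trend.
The exception is (A): removing B's lone 2p electron is easier than breaking Be's filled 2s².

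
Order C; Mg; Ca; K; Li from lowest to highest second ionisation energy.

Ca < Mg < C < K < Li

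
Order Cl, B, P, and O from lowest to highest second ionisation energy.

Consider each +1 ion: Cl⁺ still has 6 valence electrons; B⁺ still has 2 valence electrons; P⁺ still has 4 valence electrons; O⁺ still has 5 valence electrons.
All are still removing valence electrons, so compare the +1 ions as you would atoms: IE_2 generally rises across a period (higher Z_eff) and falls down a group (larger shell), subject to the usual subshell exceptions.
Valence configurations: Cl⁺ [Ne]3s²3p⁴, B⁺ [He]2s², P⁺ [Ne]3s²3p², O⁺ [He]2s²2p³.
Approximate IE_2 values (kJ/mol): Cl 2298, B 2427, P 1907, O 3388.
Hence IE_2: P < Cl < B < O.

P < Cl < B < O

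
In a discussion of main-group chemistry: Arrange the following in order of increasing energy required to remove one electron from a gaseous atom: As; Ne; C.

As, C, Ne

C is in period 2, group 14; Ne is in period 2, group 18; As is in period 4, group 15.
Removing the outermost electron gets harder across a period and easier down a group.
These span different periods and groups, so the two trends combine.
C > As: period and group pull opposite ways; the down-group shift dominates (1086 vs 947 kJ/mol).
Ne > C: both are in period 2; the period trend gives Ne the larger value.
Approximate values (kJ/mol): C 1086, Ne 2081, As 947.
So from lowest to highest: As < C < Ne.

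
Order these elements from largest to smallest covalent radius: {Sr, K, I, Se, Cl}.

K, Sr, I, Se, Cl

Cl is in period 3, group 17; K is in period 4, group 1; Se is in period 4, group 16; Sr is in period 5, group 2; I is in period 5, group 17.
Moving right in a period, electrons are added to the same shell under a stronger nuclear pull, so atoms get smaller; moving down, a new shell is opened and atoms get larger.
Here both period and group differ, so the two effects have to be weighed against each other.
Se > Cl: both effects reinforce here, so Se is clearly the larger of the two.
I > Se: period and group pull opposite ways; the down-group shift dominates (133 vs 116 pm).
Sr > I: both are in period 5; the period trend gives Sr the larger value.
K > Sr: period and group pull opposite ways; the across-period shift dominates (196 vs 185 pm).
Tabulated atomic radius (pm): Cl 99, K 196, Se 116, Sr 185, I 133.
So from largest to smallest: K > Sr > I > Se > Cl.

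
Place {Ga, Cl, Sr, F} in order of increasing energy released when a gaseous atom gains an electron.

F is in period 2, group 17; Cl is in period 3, group 17; Ga is in period 4, group 13; Sr is in period 5, group 2.
Atoms with high Z_eff and room in the valence shell (especially the halogens) have the most exothermic electron affinities.
These span different periods and groups, so the two trends combine.
Ga > Sr: relative to Sr, both the across-period and down-group shifts push Ga's electron affinity up.
F > Ga: relative to Ga, both the across-period and down-group shifts push F's electron affinity up.
Cl > F: this pair runs against the simple trend — see the exception note.
Note the exception: Cl has a higher electron affinity than F, contrary to the simple trend — F's small 2p subshell makes the incoming electron feel strong e⁻–e⁻ repulsion, so Cl actually releases more energy on gaining an electron.
Tabulated electron affinity (kJ/mol): F 328, Cl 349, Ga 29, Sr 5.
So from lowest to highest: Sr < Ga < F < Cl.

Sr < Ga < F < Cl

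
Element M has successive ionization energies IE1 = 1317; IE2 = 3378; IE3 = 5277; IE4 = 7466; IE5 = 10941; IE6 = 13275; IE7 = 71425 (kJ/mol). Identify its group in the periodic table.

Group 16

Look for the largest jump between consecutive ionization energies: IE7/IE6 ≈ 5.4, far larger than any earlier ratio.
That jump marks the point where a core electron is being removed. So the atom has 6 valence electrons.
A main-group element with 6 valence electrons is in group 16.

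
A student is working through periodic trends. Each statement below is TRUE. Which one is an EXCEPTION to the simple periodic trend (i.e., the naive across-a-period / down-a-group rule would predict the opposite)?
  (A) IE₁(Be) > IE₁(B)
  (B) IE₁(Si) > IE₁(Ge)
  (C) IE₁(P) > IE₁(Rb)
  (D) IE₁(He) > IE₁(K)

The general trend: first ionization energy increases across a period and decreases down a group.
(A) Be (period 2, group 2) vs B (period 2, group 13): the stated order contradicts the simple trend.
(B) Si (period 3, group 14) vs Ge (period 4, group 14): the stated order agrees with the simple trend.
(C) P (period 3, group 15) vs Rb (period 5, group 1): the stated order agrees with the simple trend.
(D) He (period 1, group 18) vs K (period 4, group 1): the stated order agrees with the simple trend.
The exception is (A): removing B's lone 2p electron is easier than breaking Be's filled 2s².

(A)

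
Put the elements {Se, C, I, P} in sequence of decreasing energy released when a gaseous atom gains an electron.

I, Se, C, P

C is in period 2, group 14; P is in period 3, group 15; Se is in period 4, group 16; I is in period 5, group 17.
Atoms with high Z_eff and room in the valence shell (especially the halogens) have the most exothermic electron affinities.
These sit on a diagonal, where the across-period and down-group effects partly cancel.
C > P: period and group pull opposite ways; the down-group shift dominates (122 vs 72 kJ/mol).
Se > C: period and group pull opposite ways; the across-period shift dominates (195 vs 122 kJ/mol).
I > Se: period and group pull opposite ways; the across-period shift dominates (295 vs 195 kJ/mol).
Tabulated electron affinity (kJ/mol): C 122, P 72, Se 195, I 295.
So from highest to lowest: I > Se > C > P.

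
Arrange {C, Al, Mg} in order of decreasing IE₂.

C > Al > Mg

After 1 electron has been removed, what remains? C⁺ still has 3 valence electrons; Al⁺ still has 2 valence electrons; Mg⁺ still has 1 valence electron.
All are still removing valence electrons, so compare the +1 ions as you would atoms: IE_2 generally rises across a period (higher Z_eff) and falls down a group (larger shell), subject to the usual subshell exceptions.
Valence configurations: C⁺ [He]2s²2p¹, Al⁺ [Ne]3s², Mg⁺ [Ne]3s¹.
Tabulated IE_2 (kJ/mol): C 2353, Al 1817, Mg 1451.
Hence IE_2: Mg < Al < C.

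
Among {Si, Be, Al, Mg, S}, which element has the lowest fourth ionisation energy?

IE_4 is the cost of taking one more electron from the +3 cation: Si³⁺ still has 1 valence electron; Be³⁺ is already 1 electron into the core; Al³⁺ is the bare [Ne] core; Mg³⁺ is already 1 electron into the core; S³⁺ still has 3 valence electrons.
Breaking into a closed-shell core is much more expensive than removing a leftover valence electron — Mg, Al and Be have the largest IE_4 here.
Valence configurations: Si³⁺ [Ne]3s¹, S³⁺ [Ne]3s²3p¹.
Approximate IE_4 values (kJ/mol): Si 4356, Be 21007, Al 11577, Mg 10543, S 4556.
So the fourth ionization energies run Si < S < Mg < Al < Be.

Si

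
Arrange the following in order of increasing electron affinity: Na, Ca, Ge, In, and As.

Ca < In < Na < As < Ge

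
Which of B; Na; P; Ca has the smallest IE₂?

Ca

IE_2 is the cost of taking one more electron from the +1 cation: B⁺ still has 2 valence electrons; Na⁺ is the bare [Ne] core; P⁺ still has 4 valence electrons; Ca⁺ still has 1 valence electron.
Breaking into a closed-shell core is much more expensive than removing a leftover valence electron — Na has the largest IE_2 here.
Valence configurations: B⁺ [He]2s², P⁺ [Ne]3s²3p², Ca⁺ [Ar]4s¹.
Tabulated IE_2 (kJ/mol): B 2427, Na 4562, P 1907, Ca 1145.
So the second ionization energies run Ca < P < B < Na.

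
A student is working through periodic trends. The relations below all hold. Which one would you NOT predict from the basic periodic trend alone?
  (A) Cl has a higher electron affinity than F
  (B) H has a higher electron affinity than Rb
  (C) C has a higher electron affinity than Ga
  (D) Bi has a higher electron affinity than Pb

The general trend: electron affinity increases across a period and decreases down a group.
(A) Cl (period 3, group 17) vs F (period 2, group 17): the stated order contradicts the simple trend.
(B) H (period 1, group 1) vs Rb (period 5, group 1): the stated order agrees with the simple trend.
(C) C (period 2, group 14) vs Ga (period 4, group 13): the stated order agrees with the simple trend.
(D) Bi (period 6, group 15) vs Pb (period 6, group 14): the stated order agrees with the simple trend.
The exception is (A): F's small 2p subshell makes the incoming electron feel strong e⁻–e⁻ repulsion, so Cl actually releases more energy on gaining an electron.

(A)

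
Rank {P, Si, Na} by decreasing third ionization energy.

IE_3 is the cost of taking one more electron from the +2 cation: P²⁺ still has 3 valence electrons; Si²⁺ still has 2 valence electrons; Na²⁺ is already 1 electron into the core.
Core electrons are held far more tightly than valence electrons, so Na tops the IE_3 order.
Valence configurations: P²⁺ [Ne]3s²3p¹, Si²⁺ [Ne]3s².
P²⁺ loses a lone 3p electron whereas Si²⁺ must break into a filled 3s² pair, so IE_3(Si) > IE_3(P) even though P has the higher nuclear charge.
Approximate IE_3 values (kJ/mol): P 2914, Si 3232, Na 6910.
Overall IE_3 order: P < Si < Na.

Na, Si, P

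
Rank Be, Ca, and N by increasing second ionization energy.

Ca < Be < N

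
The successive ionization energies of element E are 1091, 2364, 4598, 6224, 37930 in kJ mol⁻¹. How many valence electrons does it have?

4

Look for the largest jump between consecutive ionization energies: IE5/IE4 ≈ 6.1, far larger than any earlier ratio.
That jump marks the point where a core electron is being removed. So the atom has 4 valence electrons.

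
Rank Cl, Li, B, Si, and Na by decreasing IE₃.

IE_3 is the cost of taking one more electron from the +2 cation: Cl²⁺ still has 5 valence electrons; Li²⁺ is already 1 electron into the core; B²⁺ still has 1 valence electron; Si²⁺ still has 2 valence electrons; Na²⁺ is already 1 electron into the core.
Breaking into a closed-shell core is much more expensive than removing a leftover valence electron — Na and Li have the largest IE_3 here.
Valence configurations: Cl²⁺ [Ne]3s²3p³, B²⁺ [He]2s¹, Si²⁺ [Ne]3s².
Approximate IE_3 values (kJ/mol): Cl 3822, Li 11815, B 3660, Si 3232, Na 6910.
Overall IE_3 order: Si < B < Cl < Na < Li.

Li, Na, Cl, B, Si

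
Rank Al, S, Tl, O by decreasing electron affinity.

O is in period 2, group 16; Al is in period 3, group 13; S is in period 3, group 16; Tl is in period 6, group 13.
Adding an electron releases more energy for atoms nearer the top right (short of the noble gases).
Neither a single period nor a single group — weigh both effects.
Al > Tl: they share group 13; the group trend gives Al the larger value.
O > Al: relative to Al, both the across-period and down-group shifts push O's electron affinity up.
S > O: this pair runs against the simple trend — see the exception note.
Note the exception: S has a higher electron affinity than O, contrary to the simple trend — the compact 2p subshell of O repels the added electron more than S's larger 3p does.
For reference (kJ/mol): O 141, Al 42, S 200, Tl 19.
So from highest to lowest: S > O > Al > Tl.

S > O > Al > Tl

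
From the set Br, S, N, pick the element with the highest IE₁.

N

First ionization energy rises across a period (greater Z_eff holds electrons more tightly) and falls down a group (valence electrons are farther from the nucleus).
These sit on a diagonal, where the across-period and down-group effects partly cancel.
Br > S: the two effects oppose for this pair; the across-period effect wins (1140 vs 1000 kJ/mol).
N > Br: period and group pull opposite ways; the down-group shift dominates (1402 vs 1140 kJ/mol).
Tabulated first ionization energy (kJ/mol): N 1402, S 1000, Br 1140.
The highest IE₁ among these belongs to N.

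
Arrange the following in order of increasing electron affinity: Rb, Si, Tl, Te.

Tl, Rb, Si, Te

Si is in period 3, group 14; Rb is in period 5, group 1; Te is in period 5, group 16; Tl is in period 6, group 13.
Atoms with high Z_eff and room in the valence shell (especially the halogens) have the most exothermic electron affinities.
Here both period and group differ, so the two effects have to be weighed against each other.
Rb > Tl: period and group pull opposite ways; the down-group shift dominates (47 vs 19 kJ/mol).
Si > Rb: both effects reinforce here, so Si is clearly the higher of the two.
Te > Si: the two effects oppose for this pair; the across-period effect wins (190 vs 134 kJ/mol).
Tabulated electron affinity (kJ/mol): Si 134, Rb 47, Te 190, Tl 19.
So from lowest to highest: Tl < Rb < Si < Te.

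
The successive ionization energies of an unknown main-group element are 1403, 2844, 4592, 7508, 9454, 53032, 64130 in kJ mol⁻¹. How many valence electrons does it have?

5

Look for the largest jump between consecutive ionization energies: IE6/IE5 ≈ 5.6, far larger than any earlier ratio.
That jump marks the point where a core electron is being removed. So the atom has 5 valence electrons.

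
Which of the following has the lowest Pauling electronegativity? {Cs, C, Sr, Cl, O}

Cs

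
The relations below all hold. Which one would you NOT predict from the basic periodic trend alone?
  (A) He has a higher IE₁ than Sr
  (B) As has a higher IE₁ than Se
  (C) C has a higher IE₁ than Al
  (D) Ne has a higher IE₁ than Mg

The general trend: IE₁ increases across a period and decreases down a group.
(A) He (period 1, group 18) vs Sr (period 5, group 2): the stated order agrees with the simple trend.
(B) As (period 4, group 15) vs Se (period 4, group 16): the stated order contradicts the simple trend.
(C) C (period 2, group 14) vs Al (period 3, group 13): the stated order agrees with the simple trend.
(D) Ne (period 2, group 18) vs Mg (period 3, group 2): the stated order agrees with the simple trend.
The exception is (B): Se (4p⁴) ionizes more easily than half-filled As (4p³).

(B)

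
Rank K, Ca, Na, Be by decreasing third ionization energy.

The third ionization energy removes an electron from the +2 ion. For each element: K²⁺ is already 1 electron into the core; Ca²⁺ is the bare [Ar] core; Na²⁺ is already 1 electron into the core; Be²⁺ is the bare [He] core.
All of these are removing an electron from a noble-gas core or deeper; the smaller core (lower principal quantum number) is held far more tightly, and within a period the higher nuclear charge binds the same core more tightly.
The numbers (kJ/mol): K 4420, Ca 4912, Na 6910, Be 14849.
So the third ionization energies run K < Ca < Na < Be.

Be > Na > Ca > K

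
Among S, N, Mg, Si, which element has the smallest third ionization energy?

Consider each +2 ion: S²⁺ still has 4 valence electrons; N²⁺ still has 3 valence electrons; Mg²⁺ is the bare [Ne] core; Si²⁺ still has 2 valence electrons.
Core electrons are held far more tightly than valence electrons, so Mg tops the IE_3 order.
Valence configurations: S²⁺ [Ne]3s²3p², N²⁺ [He]2s²2p¹, Si²⁺ [Ne]3s².
The numbers (kJ/mol): S 3357, N 4578, Mg 7733, Si 3232.
Putting it together, IE_3: Si < S < N < Mg.

Si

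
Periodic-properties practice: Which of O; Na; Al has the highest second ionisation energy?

Na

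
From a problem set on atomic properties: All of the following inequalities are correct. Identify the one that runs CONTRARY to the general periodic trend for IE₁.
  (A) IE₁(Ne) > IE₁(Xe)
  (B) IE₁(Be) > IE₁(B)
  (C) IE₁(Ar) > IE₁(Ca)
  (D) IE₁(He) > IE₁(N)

(B)

The general trend: IE₁ increases across a period and decreases down a group.
(A) Ne (period 2, group 18) vs Xe (period 5, group 18): the stated order agrees with the simple trend.
(B) Be (period 2, group 2) vs B (period 2, group 13): the stated order contradicts the simple trend.
(C) Ar (period 3, group 18) vs Ca (period 4, group 2): the stated order agrees with the simple trend.
(D) He (period 1, group 18) vs N (period 2, group 15): the stated order agrees with the simple trend.
The exception is (B): removing B's lone 2p electron is easier than breaking Be's filled 2s².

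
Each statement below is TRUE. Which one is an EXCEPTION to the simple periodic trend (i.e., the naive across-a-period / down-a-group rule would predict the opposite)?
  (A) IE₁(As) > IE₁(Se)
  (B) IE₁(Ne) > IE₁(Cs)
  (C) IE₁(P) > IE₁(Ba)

(A)

The general trend: IE₁ increases across a period and decreases down a group.
(A) As (period 4, group 15) vs Se (period 4, group 16): the stated order contradicts the simple trend.
(B) Ne (period 2, group 18) vs Cs (period 6, group 1): the stated order agrees with the simple trend.
(C) P (period 3, group 15) vs Ba (period 6, group 2): the stated order agrees with the simple trend.
The exception is (A): Se (4p⁴) ionizes more easily than half-filled As (4p³).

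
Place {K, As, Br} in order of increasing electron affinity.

K < As < Br

K is in period 4, group 1; As is in period 4, group 15; Br is in period 4, group 17.
EA tends to increase across a period and decrease down a group, though the pattern is less regular than for IE or radius.
All lie in period 4, so electron affinity increases left to right.
So from lowest to highest: K < As < Br.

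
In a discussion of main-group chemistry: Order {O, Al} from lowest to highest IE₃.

Al < O

IE_3 is the cost of taking one more electron from the +2 cation: O²⁺ still has 4 valence electrons; Al²⁺ still has 1 valence electron.
All are still removing valence electrons, so compare the +2 ions as you would atoms: IE_3 generally rises across a period (higher Z_eff) and falls down a group (larger shell), subject to the usual subshell exceptions.
Valence configurations: O²⁺ [He]2s²2p², Al²⁺ [Ne]3s¹.
Approximate IE_3 values (kJ/mol): O 5300, Al 2745.
Putting it together, IE_3: Al < O.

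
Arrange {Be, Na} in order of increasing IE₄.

The fourth ionization energy removes an electron from the +3 ion. For each element: Be³⁺ is already 1 electron into the core; Na³⁺ is already 2 electrons into the core.
All of these are removing an electron from a noble-gas core or deeper; the smaller core (lower principal quantum number) is held far more tightly, and within a period the higher nuclear charge binds the same core more tightly.
Approximate IE_4 values (kJ/mol): Be 21007, Na 9543.
So the fourth ionization energies run Na < Be.

Na < Be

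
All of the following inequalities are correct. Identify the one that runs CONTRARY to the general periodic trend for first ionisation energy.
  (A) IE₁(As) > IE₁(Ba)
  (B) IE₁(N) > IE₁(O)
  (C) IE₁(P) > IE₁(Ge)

(B)

The general trend: first ionisation energy increases across a period and decreases down a group.
(A) As (period 4, group 15) vs Ba (period 6, group 2): the stated order agrees with the simple trend.
(B) N (period 2, group 15) vs O (period 2, group 16): the stated order contradicts the simple trend.
(C) P (period 3, group 15) vs Ge (period 4, group 14): the stated order agrees with the simple trend.
The exception is (B): pairing an electron in O's 2p⁴ costs repulsion energy, so O ionizes more easily than half-filled N (2p³).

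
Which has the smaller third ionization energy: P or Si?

After 2 electrons have been removed, what remains? P²⁺ still has 3 valence electrons; Si²⁺ still has 2 valence electrons.
All are still removing valence electrons, so compare the +2 ions as you would atoms: IE_3 generally rises across a period (higher Z_eff) and falls down a group (larger shell), subject to the usual subshell exceptions.
Valence configurations: P²⁺ [Ne]3s²3p¹, Si²⁺ [Ne]3s².
P²⁺ loses a lone 3p electron whereas Si²⁺ must break into a filled 3s² pair, so IE_3(Si) > IE_3(P) even though P has the higher nuclear charge.
The numbers (kJ/mol): P 2914, Si 3232.
Overall IE_3 order: P < Si.

P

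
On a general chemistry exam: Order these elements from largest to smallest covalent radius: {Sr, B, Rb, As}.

Rb, Sr, As, B

B is in period 2, group 13; As is in period 4, group 15; Rb is in period 5, group 1; Sr is in period 5, group 2.
Across a period the added protons contract the valence shell; down a group each new principal shell makes the atom larger.
These span different periods and groups, so the two trends combine.
As > B: period and group pull opposite ways; the down-group shift dominates (121 vs 85 pm).
Sr > As: relative to As, both the across-period and down-group shifts push Sr's atomic radius up.
Rb > Sr: Rb lies to the left of Sr in period 5, so the across-period effect alone puts Rb larger.
Approximate values (pm): B 85, As 121, Rb 210, Sr 185.
So from largest to smallest: Rb > Sr > As > B.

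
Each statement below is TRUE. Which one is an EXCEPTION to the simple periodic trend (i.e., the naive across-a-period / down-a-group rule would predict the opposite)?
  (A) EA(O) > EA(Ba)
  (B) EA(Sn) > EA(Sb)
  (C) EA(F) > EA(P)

(B)

The general trend: electron affinity increases across a period and decreases down a group.
(A) O (period 2, group 16) vs Ba (period 6, group 2): the stated order agrees with the simple trend.
(B) Sn (period 5, group 14) vs Sb (period 5, group 15): the stated order contradicts the simple trend.
(C) F (period 2, group 17) vs P (period 3, group 15): the stated order agrees with the simple trend.
The exception is (B): adding an electron to Sb's half-filled 5p³ is unfavourable, so Sn has the more exothermic EA.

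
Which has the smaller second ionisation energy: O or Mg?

IE_2 is the cost of taking one more electron from the +1 cation: O⁺ still has 5 valence electrons; Mg⁺ still has 1 valence electron.
All are still removing valence electrons, so compare the +1 ions as you would atoms: IE_2 generally rises across a period (higher Z_eff) and falls down a group (larger shell), subject to the usual subshell exceptions.
Valence configurations: O⁺ [He]2s²2p³, Mg⁺ [Ne]3s¹.
The numbers (kJ/mol): O 3388, Mg 1451.
So the second ionization energies run Mg < O.

Mg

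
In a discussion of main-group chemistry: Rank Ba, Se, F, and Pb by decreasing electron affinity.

F is in period 2, group 17; Se is in period 4, group 16; Ba is in period 6, group 2; Pb is in period 6, group 14.
Atoms with high Z_eff and room in the valence shell (especially the halogens) have the most exothermic electron affinities.
Here both period and group differ, so the two effects have to be weighed against each other.
Pb > Ba: Pb lies to the right of Ba in period 6, so the across-period effect alone puts Pb higher.
Se > Pb: relative to Pb, both the across-period and down-group shifts push Se's electron affinity up.
F > Se: both effects reinforce here, so F is clearly the higher of the two.
For reference (kJ/mol): F 328, Se 195, Ba 14, Pb 35.
So from highest to lowest: F > Se > Pb > Ba.

F > Se > Pb > Ba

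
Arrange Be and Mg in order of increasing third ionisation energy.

Mg < Be

The third ionization energy removes an electron from the +2 ion. For each element: Be²⁺ is the bare [He] core; Mg²⁺ is the bare [Ne] core.
All of these are removing an electron from a noble-gas core or deeper; the smaller core (lower principal quantum number) is held far more tightly, and within a period the higher nuclear charge binds the same core more tightly.
The numbers (kJ/mol): Be 14849, Mg 7733.
Hence IE_3: Mg < Be.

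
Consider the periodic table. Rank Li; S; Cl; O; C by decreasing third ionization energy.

The third ionization energy removes an electron from the +2 ion. For each element: Li²⁺ is already 1 electron into the core; S²⁺ still has 4 valence electrons; Cl²⁺ still has 5 valence electrons; O²⁺ still has 4 valence electrons; C²⁺ still has 2 valence electrons.
Breaking into a closed-shell core is much more expensive than removing a leftover valence electron — Li has the largest IE_3 here.
Valence configurations: S²⁺ [Ne]3s²3p², Cl²⁺ [Ne]3s²3p³, O²⁺ [He]2s²2p², C²⁺ [He]2s².
Tabulated IE_3 (kJ/mol): Li 11815, S 3357, Cl 3822, O 5300, C 4620.
So the third ionization energies run S < Cl < C < O < Li.

Li > O > C > Cl > S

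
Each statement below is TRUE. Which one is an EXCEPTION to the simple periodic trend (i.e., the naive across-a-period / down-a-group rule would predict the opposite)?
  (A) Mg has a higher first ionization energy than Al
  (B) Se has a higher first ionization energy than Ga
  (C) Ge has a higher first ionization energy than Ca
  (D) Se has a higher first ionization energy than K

(A)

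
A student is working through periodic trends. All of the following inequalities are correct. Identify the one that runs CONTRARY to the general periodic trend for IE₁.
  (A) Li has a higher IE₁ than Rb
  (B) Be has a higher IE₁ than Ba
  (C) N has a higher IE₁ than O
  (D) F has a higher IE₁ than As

The general trend: IE₁ increases across a period and decreases down a group.
(A) Li (period 2, group 1) vs Rb (period 5, group 1): the stated order agrees with the simple trend.
(B) Be (period 2, group 2) vs Ba (period 6, group 2): the stated order agrees with the simple trend.
(C) N (period 2, group 15) vs O (period 2, group 16): the stated order contradicts the simple trend.
(D) F (period 2, group 17) vs As (period 4, group 15): the stated order agrees with the simple trend.
The exception is (C): pairing an electron in O's 2p⁴ costs repulsion energy, so O ionizes more easily than half-filled N (2p³).

(C)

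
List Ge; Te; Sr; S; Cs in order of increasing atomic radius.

S < Ge < Te < Sr < Cs

S is in period 3, group 16; Ge is in period 4, group 14; Sr is in period 5, group 2; Te is in period 5, group 16; Cs is in period 6, group 1.
Across a period the added protons contract the valence shell; down a group each new principal shell makes the atom larger.
Here both period and group differ, so the two effects have to be weighed against each other.
Ge > S: relative to S, both the across-period and down-group shifts push Ge's atomic radius up.
Te > Ge: the two effects oppose for this pair; the down-group effect wins (136 vs 121 pm).
Sr > Te: Sr lies to the left of Te in period 5, so the across-period effect alone puts Sr larger.
Cs > Sr: both effects reinforce here, so Cs is clearly the larger of the two.
For reference (pm): S 103, Ge 121, Sr 185, Te 136, Cs 232.
So from smallest to largest: S < Ge < Te < Sr < Cs.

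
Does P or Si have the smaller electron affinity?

P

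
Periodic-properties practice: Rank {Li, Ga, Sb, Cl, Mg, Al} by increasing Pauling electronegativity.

Li < Mg < Al < Ga < Sb < Cl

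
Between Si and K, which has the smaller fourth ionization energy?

Si

IE_4 is the cost of taking one more electron from the +3 cation: Si³⁺ still has 1 valence electron; K³⁺ is already 2 electrons into the core.
Core electrons are held far more tightly than valence electrons, so K tops the IE_4 order.
Tabulated IE_4 (kJ/mol): Si 4356, K 5877.
Hence IE_4: Si < K.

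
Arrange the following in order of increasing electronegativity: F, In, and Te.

In < Te < F

F is in period 2, group 17; In is in period 5, group 13; Te is in period 5, group 16.
EN rises left→right (higher Z_eff, smaller atoms) and falls top→bottom (larger, more shielded atoms).
Here both period and group differ, so the two effects have to be weighed against each other.
Te > In: Te lies to the right of In in period 5, so the across-period effect alone puts Te higher.
F > Te: relative to Te, both the across-period and down-group shifts push F's electronegativity up.
Approximate values (Pauling): F 3.98, In 1.78, Te 2.10.
So from lowest to highest: In < Te < F.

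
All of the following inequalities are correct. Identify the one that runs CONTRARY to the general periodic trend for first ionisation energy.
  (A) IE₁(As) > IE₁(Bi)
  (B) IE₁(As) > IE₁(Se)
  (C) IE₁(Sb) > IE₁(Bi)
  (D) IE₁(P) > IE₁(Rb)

(B)

The general trend: first ionisation energy increases across a period and decreases down a group.
(A) As (period 4, group 15) vs Bi (period 6, group 15): the stated order agrees with the simple trend.
(B) As (period 4, group 15) vs Se (period 4, group 16): the stated order contradicts the simple trend.
(C) Sb (period 5, group 15) vs Bi (period 6, group 15): the stated order agrees with the simple trend.
(D) P (period 3, group 15) vs Rb (period 5, group 1): the stated order agrees with the simple trend.
The exception is (B): Se (4p⁴) ionizes more easily than half-filled As (4p³).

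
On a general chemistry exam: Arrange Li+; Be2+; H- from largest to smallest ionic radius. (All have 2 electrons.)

All of these have 2 electrons, so size is governed by nuclear charge alone: the more protons, the stronger the pull on the same electron cloud, and the smaller the ion.
Nuclear charges: Be2+ (Z=4), Li+ (Z=3), H- (Z=1).
Largest to smallest: H- > Li+ > Be2+.

H- > Li+ > Be2+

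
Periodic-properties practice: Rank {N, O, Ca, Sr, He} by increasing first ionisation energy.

Sr < Ca < O < N < He

He is in period 1, group 18; N is in period 2, group 15; O is in period 2, group 16; Ca is in period 4, group 2; Sr is in period 5, group 2.
Removing the outermost electron gets harder across a period and easier down a group.
Neither a single period nor a single group — weigh both effects.
Ca > Sr: they share group 2; the group trend gives Ca the larger value.
O > Ca: relative to Ca, both the across-period and down-group shifts push O's first ionization energy up.
N > O: this pair runs against the simple trend — see the exception note.
He > N: relative to N, both the across-period and down-group shifts push He's first ionization energy up.
Note the exception: N has a higher first ionization energy than O, contrary to the simple trend — pairing an electron in O's 2p⁴ costs repulsion energy, so O ionizes more easily than half-filled N (2p³).
Tabulated first ionization energy (kJ/mol): He 2372, N 1402, O 1314, Ca 590, Sr 550.
So from lowest to highest: Sr < Ca < O < N < He.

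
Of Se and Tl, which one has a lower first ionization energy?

Tl

Se is in period 4, group 16; Tl is in period 6, group 13.
First ionization energy rises across a period (greater Z_eff holds electrons more tightly) and falls down a group (valence electrons are farther from the nucleus).
These span different periods and groups, so the two trends combine.
Se > Tl: both effects reinforce here, so Se is clearly the higher of the two.
Tabulated first ionization energy (kJ/mol): Se 941, Tl 589.
So Tl has the lower first ionization energy (Tl < Se).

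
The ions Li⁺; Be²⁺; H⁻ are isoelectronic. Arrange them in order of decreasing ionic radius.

H⁻, Li⁺, Be²⁺

All of these have 2 electrons, so size is governed by nuclear charge alone: the more protons, the stronger the pull on the same electron cloud, and the smaller the ion.
Nuclear charges: Be²⁺ (Z=4), Li⁺ (Z=3), H⁻ (Z=1).
Largest to smallest: H⁻ > Li⁺ > Be²⁺.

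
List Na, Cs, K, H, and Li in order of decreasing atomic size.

Cs, K, Na, Li, H

H is in period 1, group 1; Li is in period 2, group 1; Na is in period 3, group 1; K is in period 4, group 1; Cs is in period 6, group 1.
Radius decreases left→right (rising Z_eff, same n) and increases top→bottom (higher n).
All are in group 1, so atomic radius increases down the group.
So from largest to smallest: Cs > K > Na > Li > H.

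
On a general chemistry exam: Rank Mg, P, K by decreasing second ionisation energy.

After 1 electron has been removed, what remains? Mg⁺ still has 1 valence electron; P⁺ still has 4 valence electrons; K⁺ is the bare [Ar] core.
Pulling an electron out of a noble-gas core costs far more than removing a remaining valence electron, so K sits at the high end of IE_2.
Valence configurations: Mg⁺ [Ne]3s¹, P⁺ [Ne]3s²3p².
The numbers (kJ/mol): Mg 1451, P 1907, K 3052.
Hence IE_2: Mg < P < K.

K, P, Mg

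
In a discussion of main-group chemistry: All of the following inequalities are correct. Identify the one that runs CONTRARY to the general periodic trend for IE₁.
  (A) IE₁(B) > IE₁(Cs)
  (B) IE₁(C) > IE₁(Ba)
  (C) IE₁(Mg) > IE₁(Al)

The general trend: IE₁ increases across a period and decreases down a group.
(A) B (period 2, group 13) vs Cs (period 6, group 1): the stated order agrees with the simple trend.
(B) C (period 2, group 14) vs Ba (period 6, group 2): the stated order agrees with the simple trend.
(C) Mg (period 3, group 2) vs Al (period 3, group 13): the stated order contradicts the simple trend.
The exception is (C): Al's single 3p electron is easier to remove than one from Mg's filled 3s².

(C)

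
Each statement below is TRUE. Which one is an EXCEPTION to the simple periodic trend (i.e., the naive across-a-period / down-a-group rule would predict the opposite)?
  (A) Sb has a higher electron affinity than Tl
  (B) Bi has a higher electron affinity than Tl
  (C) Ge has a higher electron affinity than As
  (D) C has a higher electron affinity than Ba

The general trend: electron affinity increases across a period and decreases down a group.
(A) Sb (period 5, group 15) vs Tl (period 6, group 13): the stated order agrees with the simple trend.
(B) Bi (period 6, group 15) vs Tl (period 6, group 13): the stated order agrees with the simple trend.
(C) Ge (period 4, group 14) vs As (period 4, group 15): the stated order contradicts the simple trend.
(D) C (period 2, group 14) vs Ba (period 6, group 2): the stated order agrees with the simple trend.
The exception is (C): adding an electron to As's half-filled 4p³ is unfavourable, so Ge (4p²) has the more exothermic EA.

(C)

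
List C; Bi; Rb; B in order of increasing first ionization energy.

Rb < Bi < B < C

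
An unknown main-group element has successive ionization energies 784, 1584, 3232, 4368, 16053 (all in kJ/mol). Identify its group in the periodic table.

Group 14

Look for the largest jump between consecutive ionization energies: IE5/IE4 ≈ 3.7, far larger than any earlier ratio.
That jump marks the point where a core electron is being removed. So the atom has 4 valence electrons.
A main-group element with 4 valence electrons is in group 14.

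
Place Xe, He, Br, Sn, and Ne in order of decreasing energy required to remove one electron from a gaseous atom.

He, Ne, Xe, Br, Sn

He is in period 1, group 18; Ne is in period 2, group 18; Br is in period 4, group 17; Sn is in period 5, group 14; Xe is in period 5, group 18.
First ionization energy rises across a period (greater Z_eff holds electrons more tightly) and falls down a group (valence electrons are farther from the nucleus).
These span different periods and groups, so the two trends combine.
Br > Sn: relative to Sn, both the across-period and down-group shifts push Br's first ionization energy up.
Xe > Br: period and group pull opposite ways; the across-period shift dominates (1170 vs 1140 kJ/mol).
Ne > Xe: they share group 18; the group trend gives Ne the larger value.
He > Ne: He sits above Ne in group 18, so the down-group effect alone puts He higher.
Tabulated first ionization energy (kJ/mol): He 2372, Ne 2081, Br 1140, Sn 709, Xe 1170.
So from highest to lowest: He > Ne > Xe > Br > Sn.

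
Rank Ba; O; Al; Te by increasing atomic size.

O is in period 2, group 16; Al is in period 3, group 13; Te is in period 5, group 16; Ba is in period 6, group 2.
Moving right in a period, electrons are added to the same shell under a stronger nuclear pull, so atoms get smaller; moving down, a new shell is opened and atoms get larger.
Here both period and group differ, so the two effects have to be weighed against each other.
Al > O: relative to O, both the across-period and down-group shifts push Al's atomic radius up.
Te > Al: the two effects oppose for this pair; the down-group effect wins (136 vs 126 pm).
Ba > Te: relative to Te, both the across-period and down-group shifts push Ba's atomic radius up.
Tabulated atomic radius (pm): O 63, Al 126, Te 136, Ba 196.
So from smallest to largest: O < Al < Te < Ba.

O, Al, Te, Ba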